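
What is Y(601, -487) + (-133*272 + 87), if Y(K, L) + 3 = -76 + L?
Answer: -36655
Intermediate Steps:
Y(K, L) = -79 + L (Y(K, L) = -3 + (-76 + L) = -79 + L)
Y(601, -487) + (-133*272 + 87) = (-79 - 487) + (-133*272 + 87) = -566 + (-36176 + 87) = -566 - 36089 = -36655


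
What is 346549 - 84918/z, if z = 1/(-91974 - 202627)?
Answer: 25017274267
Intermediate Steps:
z = -1/294601 (z = 1/(-294601) = -1/294601 ≈ -3.3944e-6)
346549 - 84918/z = 346549 - 84918/(-1/294601) = 346549 - 84918*(-294601) = 346549 - 1*(-25016927718) = 346549 + 25016927718 = 25017274267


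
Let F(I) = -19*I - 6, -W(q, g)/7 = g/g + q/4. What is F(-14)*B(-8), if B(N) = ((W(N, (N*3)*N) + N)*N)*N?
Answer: -16640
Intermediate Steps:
W(q, g) = -7 - 7*q/4 (W(q, g) = -7*(g/g + q/4) = -7*(1 + q*(1/4)) = -7*(1 + q/4) = -7 - 7*q/4)
F(I) = -6 - 19*I
B(N) = N**2*(-7 - 3*N/4) (B(N) = (((-7 - 7*N/4) + N)*N)*N = ((-7 - 3*N/4)*N)*N = (N*(-7 - 3*N/4))*N = N**2*(-7 - 3*N/4))
F(-14)*B(-8) = (-6 - 19*(-14))*((1/4)*(-8)**2*(-28 - 3*(-8))) = (-6 + 266)*((1/4)*64*(-28 + 24)) = 260*((1/4)*64*(-4)) = 260*(-64) = -16640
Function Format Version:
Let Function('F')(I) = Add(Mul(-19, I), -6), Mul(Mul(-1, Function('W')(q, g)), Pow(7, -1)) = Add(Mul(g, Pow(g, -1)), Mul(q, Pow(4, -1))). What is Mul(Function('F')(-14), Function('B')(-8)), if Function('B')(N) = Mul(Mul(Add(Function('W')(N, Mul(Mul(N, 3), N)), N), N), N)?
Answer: -16640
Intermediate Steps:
Function('W')(q, g) = Add(-7, Mul(Rational(-7, 4), q)) (Function('W')(q, g) = Mul(-7, Add(Mul(g, Pow(g, -1)), Mul(q, Pow(4, -1)))) = Mul(-7, Add(1, Mul(q, Rational(1, 4)))) = Mul(-7, Add(1, Mul(Rational(1, 4), q))) = Add(-7, Mul(Rational(-7, 4), q)))
Function('F')(I) = Add(-6, Mul(-19, I))
Function('B')(N) = Mul(Pow(N, 2), Add(-7, Mul(Rational(-3, 4), N))) (Function('B')(N) = Mul(Mul(Add(Add(-7, Mul(Rational(-7, 4), N)), N), N), N) = Mul(Mul(Add(-7, Mul(Rational(-3, 4), N)), N), N) = Mul(Mul(N, Add(-7, Mul(Rational(-3, 4), N))), N) = Mul(Pow(N, 2), Add(-7, Mul(Rational(-3, 4), N))))
Mul(Function('F')(-14), Function('B')(-8)) = Mul(Add(-6, Mul(-19, -14)), Mul(Rational(1, 4), Pow(-8, 2), Add(-28, Mul(-3, -8)))) = Mul(Add(-6, 266), Mul(Rational(1, 4), 64, Add(-28, 24))) = Mul(260, Mul(Rational(1, 4), 64, -4)) = Mul(260, -64) = -16640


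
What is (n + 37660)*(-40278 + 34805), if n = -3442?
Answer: -187275114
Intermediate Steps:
(n + 37660)*(-40278 + 34805) = (-3442 + 37660)*(-40278 + 34805) = 34218*(-5473) = -187275114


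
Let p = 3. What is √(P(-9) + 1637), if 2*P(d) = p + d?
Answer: √1634 ≈ 40.423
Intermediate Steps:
P(d) = 3/2 + d/2 (P(d) = (3 + d)/2 = 3/2 + d/2)
√(P(-9) + 1637) = √((3/2 + (½)*(-9)) + 1637) = √((3/2 - 9/2) + 1637) = √(-3 + 1637) = √1634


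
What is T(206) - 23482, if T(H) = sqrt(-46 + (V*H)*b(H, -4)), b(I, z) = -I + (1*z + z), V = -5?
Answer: -23482 + 3*sqrt(24486) ≈ -23013.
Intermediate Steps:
b(I, z) = -I + 2*z (b(I, z) = -I + (z + z) = -I + 2*z)
T(H) = sqrt(-46 - 5*H*(-8 - H)) (T(H) = sqrt(-46 + (-5*H)*(-H + 2*(-4))) = sqrt(-46 + (-5*H)*(-H - 8)) = sqrt(-46 + (-5*H)*(-8 - H)) = sqrt(-46 - 5*H*(-8 - H)))
T(206) - 23482 = sqrt(-46 + 5*206**2 + 40*206) - 23482 = sqrt(-46 + 5*42436 + 8240) - 23482 = sqrt(-46 + 212180 + 8240) - 23482 = sqrt(220374) - 23482 = 3*sqrt(24486) - 23482 = -23482 + 3*sqrt(24486)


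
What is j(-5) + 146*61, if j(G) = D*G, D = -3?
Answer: 8921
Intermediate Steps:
j(G) = -3*G
j(-5) + 146*61 = -3*(-5) + 146*61 = 15 + 8906 = 8921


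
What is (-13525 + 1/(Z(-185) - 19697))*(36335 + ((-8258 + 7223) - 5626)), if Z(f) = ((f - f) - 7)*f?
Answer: -3692737175687/9201 ≈ -4.0134e+8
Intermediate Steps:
Z(f) = -7*f (Z(f) = (0 - 7)*f = -7*f)
(-13525 + 1/(Z(-185) - 19697))*(36335 + ((-8258 + 7223) - 5626)) = (-13525 + 1/(-7*(-185) - 19697))*(36335 + ((-8258 + 7223) - 5626)) = (-13525 + 1/(1295 - 19697))*(36335 + (-1035 - 5626)) = (-13525 + 1/(-18402))*(36335 - 6661) = (-13525 - 1/18402)*29674 = -248887051/18402*29674 = -3692737175687/9201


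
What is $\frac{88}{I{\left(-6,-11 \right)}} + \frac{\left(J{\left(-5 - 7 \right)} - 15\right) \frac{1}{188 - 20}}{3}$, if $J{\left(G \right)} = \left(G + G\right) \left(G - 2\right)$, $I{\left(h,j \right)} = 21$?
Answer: $\frac{811}{168} \approx 4.8274$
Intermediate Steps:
$J{\left(G \right)} = 2 G \left(-2 + G\right)$
$\frac{88}{I{\left(-6,-11 \right)}} + \frac{\left(J{\left(-5 - 7 \right)} - 15\right) \frac{1}{188 - 20}}{3} = \frac{88}{21} + \frac{\left(2 \left(-5 - 7\right) \left(-2 - 12\right) - 15\right) \frac{1}{188 - 20}}{3} = 88 \cdot \frac{1}{21} + \frac{2 \left(-5 - 7\right) \left(-2 - 12\right) - 15}{168} \cdot \frac{1}{3} = \frac{88}{21} + \left(2 \left(-12\right) \left(-2 - 12\right) - 15\right) \frac{1}{168} \cdot \frac{1}{3} = \frac{88}{21} + \left(2 \left(-12\right) \left(-14\right) - 15\right) \frac{1}{168} \cdot \frac{1}{3} = \frac{88}{21} + \left(336 - 15\right) \frac{1}{168} \cdot \frac{1}{3} = \frac{88}{21} + 321 \cdot \frac{1}{168} \cdot \frac{1}{3} = \frac{88}{21} + \frac{107}{56} \cdot \frac{1}{3} = \frac{88}{21} + \frac{107}{168} = \frac{811}{168}$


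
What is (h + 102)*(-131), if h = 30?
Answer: -17292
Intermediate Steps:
(h + 102)*(-131) = (30 + 102)*(-131) = 132*(-131) = -17292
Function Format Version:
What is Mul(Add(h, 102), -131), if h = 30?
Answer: -17292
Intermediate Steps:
Mul(Add(h, 102), -131) = Mul(Add(30, 102), -131) = Mul(132, -131) = -17292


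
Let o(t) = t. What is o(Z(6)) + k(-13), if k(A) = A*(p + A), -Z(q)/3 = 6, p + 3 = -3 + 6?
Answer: 151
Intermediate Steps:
p = 0 (p = -3 + (-3 + 6) = -3 + 3 = 0)
Z(q) = -18 (Z(q) = -3*6 = -18)
k(A) = A**2 (k(A) = A*(0 + A) = A*A = A**2)
o(Z(6)) + k(-13) = -18 + (-13)**2 = -18 + 169 = 151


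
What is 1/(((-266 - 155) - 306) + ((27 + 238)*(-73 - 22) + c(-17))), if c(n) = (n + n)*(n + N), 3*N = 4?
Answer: -3/76108 ≈ -3.9418e-5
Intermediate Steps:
N = 4/3 (N = (⅓)*4 = 4/3 ≈ 1.3333)
c(n) = 2*n*(4/3 + n) (c(n) = (n + n)*(n + 4/3) = (2*n)*(4/3 + n) = 2*n*(4/3 + n))
1/(((-266 - 155) - 306) + ((27 + 238)*(-73 - 22) + c(-17))) = 1/(((-266 - 155) - 306) + ((27 + 238)*(-73 - 22) + (⅔)*(-17)*(4 + 3*(-17)))) = 1/((-421 - 306) + (265*(-95) + (⅔)*(-17)*(4 - 51))) = 1/(-727 + (-25175 + (⅔)*(-17)*(-47))) = 1/(-727 + (-25175 + 1598/3)) = 1/(-727 - 73927/3) = 1/(-76108/3) = -3/76108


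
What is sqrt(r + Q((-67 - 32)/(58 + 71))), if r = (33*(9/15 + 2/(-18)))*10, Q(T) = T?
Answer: sqrt(2671977)/129 ≈ 12.671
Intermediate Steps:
r = 484/3 (r = (33*(9*(1/15) + 2*(-1/18)))*10 = (33*(3/5 - 1/9))*10 = (33*(22/45))*10 = (242/15)*10 = 484/3 ≈ 161.33)
sqrt(r + Q((-67 - 32)/(58 + 71))) = sqrt(484/3 + (-67 - 32)/(58 + 71)) = sqrt(484/3 - 99/129) = sqrt(484/3 - 99*1/129) = sqrt(484/3 - 33/43) = sqrt(20713/129) = sqrt(2671977)/129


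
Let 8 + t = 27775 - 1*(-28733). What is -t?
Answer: -56500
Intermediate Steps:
t = 56500 (t = -8 + (27775 - 1*(-28733)) = -8 + (27775 + 28733) = -8 + 56508 = 56500)
-t = -1*56500 = -56500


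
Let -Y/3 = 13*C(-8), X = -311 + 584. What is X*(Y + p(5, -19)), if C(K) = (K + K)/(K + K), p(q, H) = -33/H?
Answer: -193284/19 ≈ -10173.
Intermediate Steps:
C(K) = 1 (C(K) = (2*K)/((2*K)) = (2*K)*(1/(2*K)) = 1)
X = 273
Y = -39 ≈ -39.000
X*(Y + p(5, -19)) = 273*(-39 - 33/(-19)) = 273*(-39 - 33*(-1/19)) = 273*(-39 + 33/19) = 273*(-708/19) = -193284/19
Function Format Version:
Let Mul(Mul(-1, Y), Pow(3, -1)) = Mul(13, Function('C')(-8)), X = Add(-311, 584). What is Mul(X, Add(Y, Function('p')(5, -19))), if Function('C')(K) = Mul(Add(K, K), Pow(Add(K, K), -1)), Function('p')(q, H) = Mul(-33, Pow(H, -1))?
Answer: Rational(-193284, 19) ≈ -10173.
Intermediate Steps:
Function('C')(K) = 1 (Function('C')(K) = Mul(Mul(2, K), Pow(Mul(2, K), -1)) = Mul(Mul(2, K), Mul(Rational(1, 2), Pow(K, -1))) = 1)
X = 273
Y = -39 (Y = Mul(-3, Mul(13, 1)) = Mul(-3, 13) = -39)
Mul(X, Add(Y, Function('p')(5, -19))) = Mul(273, Add(-39, Mul(-33, Pow(-19, -1)))) = Mul(273, Add(-39, Mul(-33, Rational(-1, 19)))) = Mul(273, Add(-39, Rational(33, 19))) = Mul(273, Rational(-708, 19)) = Rational(-193284, 19)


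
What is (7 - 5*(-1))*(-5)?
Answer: -60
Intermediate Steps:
(7 - 5*(-1))*(-5) = (7 + 5)*(-5) = 12*(-5) = -60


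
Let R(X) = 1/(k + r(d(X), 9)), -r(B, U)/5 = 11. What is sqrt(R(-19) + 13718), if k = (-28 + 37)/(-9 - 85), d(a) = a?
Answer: 2*sqrt(91986067903)/5179 ≈ 117.12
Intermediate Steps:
r(B, U) = -55 (r(B, U) = -5*11 = -55)
k = -9/94 (k = 9/(-94) = 9*(-1/94) = -9/94 ≈ -0.095745)
R(X) = -94/5179 (R(X) = 1/(-9/94 - 55) = 1/(-5179/94) = -94/5179)
sqrt(R(-19) + 13718) = sqrt(-94/5179 + 13718) = sqrt(71045428/5179) = 2*sqrt(91986067903)/5179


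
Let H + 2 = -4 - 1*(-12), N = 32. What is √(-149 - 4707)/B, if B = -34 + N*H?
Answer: I*√1214/79 ≈ 0.44104*I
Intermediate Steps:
H = 6 (H = -2 + (-4 - 1*(-12)) = -2 + (-4 + 12) = -2 + 8 = 6)
B = 158 (B = -34 + 32*6 = -34 + 192 = 158)
√(-149 - 4707)/B = √(-149 - 4707)/158 = √(-4856)*(1/158) = (2*I*√1214)*(1/158) = I*√1214/79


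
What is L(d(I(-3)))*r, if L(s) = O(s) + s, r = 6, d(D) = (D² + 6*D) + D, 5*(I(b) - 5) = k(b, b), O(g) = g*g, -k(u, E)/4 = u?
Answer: 42980976/625 ≈ 68770.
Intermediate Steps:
k(u, E) = -4*u
O(g) = g²
I(b) = 5 - 4*b/5 (I(b) = 5 + (-4*b)/5 = 5 - 4*b/5)
d(D) = D² + 7*D
L(s) = s + s² (L(s) = s² + s = s + s²)
L(d(I(-3)))*r = (((5 - ⅘*(-3))*(7 + (5 - ⅘*(-3))))*(1 + (5 - ⅘*(-3))*(7 + (5 - ⅘*(-3)))))*6 = (((5 + 12/5)*(7 + (5 + 12/5)))*(1 + (5 + 12/5)*(7 + (5 + 12/5))))*6 = ((37*(7 + 37/5)/5)*(1 + 37*(7 + 37/5)/5))*6 = (((37/5)*(72/5))*(1 + (37/5)*(72/5)))*6 = (2664*(1 + 2664/25)/25)*6 = ((2664/25)*(2689/25))*6 = (7163496/625)*6 = 42980976/625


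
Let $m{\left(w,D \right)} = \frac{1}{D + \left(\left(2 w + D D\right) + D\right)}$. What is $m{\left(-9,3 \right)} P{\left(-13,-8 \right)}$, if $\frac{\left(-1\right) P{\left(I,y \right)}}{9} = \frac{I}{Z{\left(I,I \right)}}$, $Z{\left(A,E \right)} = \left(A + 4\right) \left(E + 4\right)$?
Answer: $- \frac{13}{27} \approx -0.48148$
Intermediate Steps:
$Z{\left(A,E \right)} = \left(4 + A\right) \left(4 + E\right)$
$P{\left(I,y \right)} = - \frac{9 I}{16 + I^{2} + 8 I}$ ($P{\left(I,y \right)} = - 9 \frac{I}{16 + 4 I + 4 I + I I} = - 9 \frac{I}{16 + 4 I + 4 I + I^{2}} = - 9 \frac{I}{16 + I^{2} + 8 I} = - \frac{9 I}{16 + I^{2} + 8 I}$)
$m{\left(w,D \right)} = \frac{1}{D^{2} + 2 D + 2 w}$ ($m{\left(w,D \right)} = \frac{1}{D + \left(\left(2 w + D^{2}\right) + D\right)} = \frac{1}{D + \left(\left(D^{2} + 2 w\right) + D\right)} = \frac{1}{D + \left(D + D^{2} + 2 w\right)} = \frac{1}{D^{2} + 2 D + 2 w}$)
$m{\left(-9,3 \right)} P{\left(-13,-8 \right)} = \frac{\left(-9\right) \left(-13\right) \frac{1}{16 + \left(-13\right)^{2} + 8 \left(-13\right)}}{3^{2} + 2 \cdot 3 + 2 \left(-9\right)} = \frac{\left(-9\right) \left(-13\right) \frac{1}{16 + 169 - 104}}{9 + 6 - 18} = \frac{\left(-9\right) \left(-13\right) \frac{1}{81}}{-3} = - \frac{\left(-9\right) \left(-13\right) \frac{1}{81}}{3} = \left(- \frac{1}{3}\right) \frac{13}{9} = - \frac{13}{27}$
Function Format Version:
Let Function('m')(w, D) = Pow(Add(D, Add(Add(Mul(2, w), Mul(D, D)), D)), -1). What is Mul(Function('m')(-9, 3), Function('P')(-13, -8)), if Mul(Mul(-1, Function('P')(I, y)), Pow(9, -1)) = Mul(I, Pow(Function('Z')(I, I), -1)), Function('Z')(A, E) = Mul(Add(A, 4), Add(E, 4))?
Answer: Rational(-13, 27) ≈ -0.48148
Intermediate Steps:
Function('Z')(A, E) = Mul(Add(4, A), Add(4, E))
Function('P')(I, y) = Mul(-9, I, Pow(Add(16, Pow(I, 2), Mul(8, I)), -1)) (Function('P')(I, y) = Mul(-9, Mul(I, Pow(Add(16, Mul(4, I), Mul(4, I), Mul(I, I)), -1))) = Mul(-9, Mul(I, Pow(Add(16, Mul(4, I), Mul(4, I), Pow(I, 2)), -1))) = Mul(-9, Mul(I, Pow(Add(16, Pow(I, 2), Mul(8, I)), -1))) = Mul(-9, I, Pow(Add(16, Pow(I, 2), Mul(8, I)), -1)))
Function('m')(w, D) = Pow(Add(Pow(D, 2), Mul(2, D), Mul(2, w)), -1) (Function('m')(w, D) = Pow(Add(D, Add(Add(Mul(2, w), Pow(D, 2)), D)), -1) = Pow(Add(D, Add(Add(Pow(D, 2), Mul(2, w)), D)), -1) = Pow(Add(D, Add(D, Pow(D, 2), Mul(2, w))), -1) = Pow(Add(Pow(D, 2), Mul(2, D), Mul(2, w)), -1))
Mul(Function('m')(-9, 3), Function('P')(-13, -8)) = Mul(Pow(Add(Pow(3, 2), Mul(2, 3), Mul(2, -9)), -1), Mul(-9, -13, Pow(Add(16, Pow(-13, 2), Mul(8, -13)), -1))) = Mul(Pow(Add(9, 6, -18), -1), Mul(-9, -13, Pow(Add(16, 169, -104), -1))) = Mul(Pow(-3, -1), Mul(-9, -13, Pow(81, -1))) = Mul(Rational(-1, 3), Mul(-9, -13, Rational(1, 81))) = Mul(Rational(-1, 3), Rational(13, 9)) = Rational(-13, 27)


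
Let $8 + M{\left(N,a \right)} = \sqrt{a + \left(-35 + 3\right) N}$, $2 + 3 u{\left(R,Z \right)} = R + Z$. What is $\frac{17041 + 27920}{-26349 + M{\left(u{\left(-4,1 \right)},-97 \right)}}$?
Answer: $- \frac{3555111231}{2084074478} - \frac{44961 i \sqrt{393}}{2084074478} \approx -1.7058 - 0.00042768 i$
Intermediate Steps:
$u{\left(R,Z \right)} = - \frac{2}{3} + \frac{R}{3} + \frac{Z}{3}$ ($u{\left(R,Z \right)} = - \frac{2}{3} + \frac{R + Z}{3} = - \frac{2}{3} + \left(\frac{R}{3} + \frac{Z}{3}\right) = - \frac{2}{3} + \frac{R}{3} + \frac{Z}{3}$)
$M{\left(N,a \right)} = -8 + \sqrt{a - 32 N}$ ($M{\left(N,a \right)} = -8 + \sqrt{a + \left(-35 + 3\right) N} = -8 + \sqrt{a - 32 N}$)
$\frac{17041 + 27920}{-26349 + M{\left(u{\left(-4,1 \right)},-97 \right)}} = \frac{17041 + 27920}{-26349 - \left(8 - \sqrt{-97 - 32 \left(- \frac{2}{3} + \frac{1}{3} \left(-4\right) + \frac{1}{3} \cdot 1\right)}\right)} = \frac{44961}{-26349 - \left(8 - \sqrt{-97 - 32 \left(- \frac{2}{3} - \frac{4}{3} + \frac{1}{3}\right)}\right)} = \frac{44961}{-26349 - \left(8 - \sqrt{-97 - - \frac{160}{3}}\right)} = \frac{44961}{-26349 - \left(8 - \sqrt{-97 + \frac{160}{3}}\right)} = \frac{44961}{-26349 - \left(8 - \sqrt{- \frac{131}{3}}\right)} = \frac{44961}{-26349 - \left(8 - \frac{i \sqrt{393}}{3}\right)} = \frac{44961}{-26357 + \frac{i \sqrt{393}}{3}}$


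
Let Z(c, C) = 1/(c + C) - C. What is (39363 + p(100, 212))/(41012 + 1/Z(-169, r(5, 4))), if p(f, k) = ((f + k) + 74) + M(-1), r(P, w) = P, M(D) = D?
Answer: 8158277/8417672 ≈ 0.96918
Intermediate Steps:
Z(c, C) = 1/(C + c) - C
p(f, k) = 73 + f + k (p(f, k) = ((f + k) + 74) - 1 = (74 + f + k) - 1 = 73 + f + k)
(39363 + p(100, 212))/(41012 + 1/Z(-169, r(5, 4))) = (39363 + (73 + 100 + 212))/(41012 + 1/((1 - 1*5**2 - 1*5*(-169))/(5 - 169))) = (39363 + 385)/(41012 + 1/((1 - 1*25 + 845)/(-164))) = 39748/(41012 + 1/(-(1 - 25 + 845)/164)) = 39748/(41012 + 1/(-1/164*821)) = 39748/(41012 + 1/(-821/164)) = 39748/(41012 - 164/821) = 39748/(33670688/821) = 39748*(821/33670688) = 8158277/8417672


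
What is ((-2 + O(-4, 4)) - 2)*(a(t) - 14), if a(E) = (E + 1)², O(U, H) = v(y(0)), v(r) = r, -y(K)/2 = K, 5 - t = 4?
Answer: 40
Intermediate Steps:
t = 1 (t = 5 - 1*4 = 5 - 4 = 1)
y(K) = -2*K
O(U, H) = 0 (O(U, H) = -2*0 = 0)
a(E) = (1 + E)²
((-2 + O(-4, 4)) - 2)*(a(t) - 14) = ((-2 + 0) - 2)*((1 + 1)² - 14) = (-2 - 2)*(2² - 14) = -4*(4 - 14) = -4*(-10) = 40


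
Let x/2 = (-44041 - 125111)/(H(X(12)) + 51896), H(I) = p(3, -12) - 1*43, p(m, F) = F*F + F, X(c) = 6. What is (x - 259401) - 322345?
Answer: -30242404114/51985 ≈ -5.8175e+5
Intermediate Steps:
p(m, F) = F + F**2 (p(m, F) = F**2 + F = F + F**2)
H(I) = 89 (H(I) = -12*(1 - 12) - 1*43 = -12*(-11) - 43 = 132 - 43 = 89)
x = -338304/51985 (x = 2*((-44041 - 125111)/(89 + 51896)) = 2*(-169152/51985) = -338304/51985 ≈ -6.5077)
(x - 259401) - 322345 = (-338304/51985 - 259401) - 322345 = -13485299289/51985 - 322345 = -30242404114/51985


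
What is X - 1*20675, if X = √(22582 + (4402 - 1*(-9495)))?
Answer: -20675 + √36479 ≈ -20484.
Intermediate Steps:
X = √36479 (X = √(22582 + (4402 + 9495)) = √(22582 + 13897) = √36479 ≈ 190.99)
X - 1*20675 = √36479 - 1*20675 = √36479 - 20675 = -20675 + √36479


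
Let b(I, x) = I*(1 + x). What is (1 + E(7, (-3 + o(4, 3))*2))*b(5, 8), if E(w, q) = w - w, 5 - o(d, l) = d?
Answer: 45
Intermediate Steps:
o(d, l) = 5 - d
E(w, q) = 0
(1 + E(7, (-3 + o(4, 3))*2))*b(5, 8) = (1 + 0)*(5*(1 + 8)) = 1*(5*9) = 1*45 = 45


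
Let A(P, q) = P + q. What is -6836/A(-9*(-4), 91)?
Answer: -6836/127 ≈ -53.827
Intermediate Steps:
-6836/A(-9*(-4), 91) = -6836/(-9*(-4) + 91) = -6836/(36 + 91) = -6836/127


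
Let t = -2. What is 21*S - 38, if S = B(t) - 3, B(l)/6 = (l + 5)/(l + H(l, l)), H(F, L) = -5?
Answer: -155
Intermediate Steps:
B(l) = 6*(5 + l)/(-5 + l) (B(l) = 6*((l + 5)/(l - 5)) = 6*((5 + l)/(-5 + l)) = 6*(5 + l)/(-5 + l))
S = -39/7 (S = 6*(5 - 2)/(-5 - 2) - 3 = 6*3/(-7) - 3 = 6*(-⅐)*3 - 3 = -18/7 - 3 = -39/7 ≈ -5.5714)
21*S - 38 = 21*(-39/7) - 38 = -117 - 38 = -155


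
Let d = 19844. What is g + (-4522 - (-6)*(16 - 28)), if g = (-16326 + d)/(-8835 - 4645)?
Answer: -30965319/6740 ≈ -4594.3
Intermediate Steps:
g = -1759/6740 (g = (-16326 + 19844)/(-8835 - 4645) = 3518/(-13480) = 3518*(-1/13480) = -1759/6740 ≈ -0.26098)
g + (-4522 - (-6)*(16 - 28)) = -1759/6740 + (-4522 - (-6)*(16 - 28)) = -1759/6740 + (-4522 - (-6)*(-12)) = -1759/6740 + (-4522 - 1*72) = -1759/6740 + (-4522 - 72) = -1759/6740 - 4594 = -30965319/6740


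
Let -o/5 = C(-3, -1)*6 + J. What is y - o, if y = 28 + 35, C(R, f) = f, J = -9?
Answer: -12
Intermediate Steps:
y = 63
o = 75 (o = -5*(-1*6 - 9) = -5*(-6 - 9) = -5*(-15) = 75)
y - o = 63 - 1*75 = 63 - 75 = -12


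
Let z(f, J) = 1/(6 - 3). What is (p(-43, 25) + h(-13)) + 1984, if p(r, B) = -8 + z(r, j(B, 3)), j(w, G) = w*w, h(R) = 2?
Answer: 5935/3 ≈ 1978.3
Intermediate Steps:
j(w, G) = w²
z(f, J) = ⅓ (z(f, J) = 1/3 = ⅓)
p(r, B) = -23/3 (p(r, B) = -8 + ⅓ = -23/3)
(p(-43, 25) + h(-13)) + 1984 = (-23/3 + 2) + 1984 = -17/3 + 1984 = 5935/3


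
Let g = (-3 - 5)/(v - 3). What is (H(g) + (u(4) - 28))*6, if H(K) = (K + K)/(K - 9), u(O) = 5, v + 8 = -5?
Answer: -2358/17 ≈ -138.71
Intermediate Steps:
v = -13 (v = -8 - 5 = -13)
g = 1/2 (g = (-3 - 5)/(-13 - 3) = -8/(-16) = -8*(-1/16) = 1/2 ≈ 0.50000)
H(K) = 2*K/(-9 + K) (H(K) = (2*K)/(-9 + K) = 2*K/(-9 + K))
(H(g) + (u(4) - 28))*6 = (2*(1/2)/(-9 + 1/2) + (5 - 28))*6 = (2*(1/2)/(-17/2) - 23)*6 = (2*(1/2)*(-2/17) - 23)*6 = (-2/17 - 23)*6 = -393/17*6 = -2358/17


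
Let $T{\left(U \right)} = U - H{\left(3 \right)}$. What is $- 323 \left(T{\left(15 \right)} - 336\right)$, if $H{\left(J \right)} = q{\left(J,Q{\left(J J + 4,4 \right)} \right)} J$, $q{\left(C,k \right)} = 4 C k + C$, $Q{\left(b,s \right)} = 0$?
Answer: $106590$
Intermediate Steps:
$q{\left(C,k \right)} = C + 4 C k$ ($q{\left(C,k \right)} = 4 C k + C = C + 4 C k$)
$H{\left(J \right)} = J^{2}$ ($H{\left(J \right)} = J \left(1 + 4 \cdot 0\right) J = J \left(1 + 0\right) J = J 1 J = J J = J^{2}$)
$T{\left(U \right)} = -9 + U$ ($T{\left(U \right)} = U - 3^{2} = U - 9 = -9 + U$)
$- 323 \left(T{\left(15 \right)} - 336\right) = - 323 \left(\left(-9 + 15\right) - 336\right) = - 323 \left(6 - 336\right) = \left(-323\right) \left(-330\right) = 106590$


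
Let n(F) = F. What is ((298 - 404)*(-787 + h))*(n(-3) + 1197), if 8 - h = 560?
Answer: 169469196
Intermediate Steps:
h = -552 (h = 8 - 1*560 = 8 - 560 = -552)
((298 - 404)*(-787 + h))*(n(-3) + 1197) = ((298 - 404)*(-787 - 552))*(-3 + 1197) = -106*(-1339)*1194 = 141934*1194 = 169469196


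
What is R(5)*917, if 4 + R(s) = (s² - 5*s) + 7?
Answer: 2751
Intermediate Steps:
R(s) = 3 + s² - 5*s (R(s) = -4 + ((s² - 5*s) + 7) = -4 + (7 + s² - 5*s) = 3 + s² - 5*s)
R(5)*917 = (3 + 5² - 5*5)*917 = (3 + 25 - 25)*917 = 3*917 = 2751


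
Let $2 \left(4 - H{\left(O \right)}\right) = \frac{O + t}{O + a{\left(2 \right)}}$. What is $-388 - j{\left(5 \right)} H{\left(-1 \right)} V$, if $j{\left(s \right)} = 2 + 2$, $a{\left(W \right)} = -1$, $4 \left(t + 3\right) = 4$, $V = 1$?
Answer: $-401$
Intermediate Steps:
$t = -2$ ($t = -3 + \frac{1}{4} \cdot 4 = -3 + 1 = -2$)
$j{\left(s \right)} = 4$
$H{\left(O \right)} = 4 - \frac{-2 + O}{2 \left(-1 + O\right)}$ ($H{\left(O \right)} = 4 - \frac{\left(O - 2\right) \frac{1}{O - 1}}{2} = 4 - \frac{\left(-2 + O\right) \frac{1}{-1 + O}}{2} = 4 - \frac{\frac{1}{-1 + O} \left(-2 + O\right)}{2} = 4 - \frac{-2 + O}{2 \left(-1 + O\right)}$)
$-388 - j{\left(5 \right)} H{\left(-1 \right)} V = -388 - 4 \frac{-6 + 7 \left(-1\right)}{2 \left(-1 - 1\right)} 1 = -388 - 4 \frac{-6 - 7}{2 \left(-2\right)} 1 = -388 - 4 \cdot \frac{1}{2} \left(- \frac{1}{2}\right) \left(-13\right) 1 = -388 - 4 \cdot \frac{13}{4} \cdot 1 = -388 - 13 \cdot 1 = -388 - 13 = -401$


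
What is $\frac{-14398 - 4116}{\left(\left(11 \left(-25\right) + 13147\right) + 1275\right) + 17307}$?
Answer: $- \frac{9257}{15727} \approx -0.58861$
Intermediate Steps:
$\frac{-14398 - 4116}{\left(\left(11 \left(-25\right) + 13147\right) + 1275\right) + 17307} = - \frac{18514}{\left(\left(-275 + 13147\right) + 1275\right) + 17307} = - \frac{18514}{\left(12872 + 1275\right) + 17307} = - \frac{18514}{14147 + 17307} = - \frac{18514}{31454} = \left(-18514\right) \frac{1}{31454} = - \frac{9257}{15727}$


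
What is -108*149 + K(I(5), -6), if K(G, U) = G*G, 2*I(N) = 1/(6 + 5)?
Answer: -7788527/484 ≈ -16092.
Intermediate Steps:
I(N) = 1/22 (I(N) = 1/(2*(6 + 5)) = (½)/11 = (½)*(1/11) = 1/22)
K(G, U) = G²
-108*149 + K(I(5), -6) = -108*149 + (1/22)² = -16092 + 1/484 = -7788527/484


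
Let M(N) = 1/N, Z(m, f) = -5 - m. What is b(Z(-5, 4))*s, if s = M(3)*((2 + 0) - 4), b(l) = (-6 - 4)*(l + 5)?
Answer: 100/3 ≈ 33.333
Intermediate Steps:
M(N) = 1/N
b(l) = -50 - 10*l (b(l) = -10*(5 + l) = -50 - 10*l)
s = -⅔ (s = ((2 + 0) - 4)/3 = (2 - 4)/3 = (⅓)*(-2) = -⅔ ≈ -0.66667)
b(Z(-5, 4))*s = (-50 - 10*(-5 - 1*(-5)))*(-⅔) = (-50 - 10*(-5 + 5))*(-⅔) = (-50 - 10*0)*(-⅔) = (-50 + 0)*(-⅔) = -50*(-⅔) = 100/3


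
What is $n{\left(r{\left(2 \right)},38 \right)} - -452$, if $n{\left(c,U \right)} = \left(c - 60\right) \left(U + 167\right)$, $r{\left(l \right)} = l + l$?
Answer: $-11028$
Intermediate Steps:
$r{\left(l \right)} = 2 l$
$n{\left(c,U \right)} = \left(-60 + c\right) \left(167 + U\right)$
$n{\left(r{\left(2 \right)},38 \right)} - -452 = \left(-10020 - 2280 + 167 \cdot 2 \cdot 2 + 38 \cdot 2 \cdot 2\right) - -452 = \left(-10020 - 2280 + 167 \cdot 4 + 38 \cdot 4\right) + 452 = \left(-10020 - 2280 + 668 + 152\right) + 452 = -11480 + 452 = -11028$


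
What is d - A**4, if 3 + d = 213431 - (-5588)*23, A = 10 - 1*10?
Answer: 341952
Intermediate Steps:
A = 0 (A = 10 - 10 = 0)
d = 341952 (d = -3 + (213431 - (-5588)*23) = -3 + (213431 - 1*(-128524)) = -3 + (213431 + 128524) = -3 + 341955 = 341952)
d - A**4 = 341952 - 1*0**4 = 341952 - 1*0 = 341952 + 0 = 341952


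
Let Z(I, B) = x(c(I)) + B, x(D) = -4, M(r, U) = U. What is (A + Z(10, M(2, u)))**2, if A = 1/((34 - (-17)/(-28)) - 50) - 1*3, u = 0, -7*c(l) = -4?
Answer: 10778089/216225 ≈ 49.847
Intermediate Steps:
c(l) = 4/7 (c(l) = -1/7*(-4) = 4/7)
A = -1423/465 (A = 1/((34 - (-17)*(-1)/28) - 50) - 3 = 1/((34 - 1*17/28) - 50) - 3 = 1/((34 - 17/28) - 50) - 3 = 1/(935/28 - 50) - 3 = 1/(-465/28) - 3 = -28/465 - 3 = -1423/465 ≈ -3.0602)
Z(I, B) = -4 + B
(A + Z(10, M(2, u)))**2 = (-1423/465 + (-4 + 0))**2 = (-1423/465 - 4)**2 = (-3283/465)**2 = 10778089/216225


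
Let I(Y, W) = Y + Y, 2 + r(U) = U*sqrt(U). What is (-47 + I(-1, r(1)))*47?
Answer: -2303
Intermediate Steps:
r(U) = -2 + U**(3/2) (r(U) = -2 + U*sqrt(U) = -2 + U**(3/2))
I(Y, W) = 2*Y
(-47 + I(-1, r(1)))*47 = (-47 + 2*(-1))*47 = (-47 - 2)*47 = -49*47 = -2303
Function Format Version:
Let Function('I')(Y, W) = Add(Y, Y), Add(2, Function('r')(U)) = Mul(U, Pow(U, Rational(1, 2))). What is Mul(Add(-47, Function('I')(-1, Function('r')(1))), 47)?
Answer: -2303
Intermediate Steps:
Function('r')(U) = Add(-2, Pow(U, Rational(3, 2))) (Function('r')(U) = Add(-2, Mul(U, Pow(U, Rational(1, 2)))) = Add(-2, Pow(U, Rational(3, 2))))
Function('I')(Y, W) = Mul(2, Y)
Mul(Add(-47, Function('I')(-1, Function('r')(1))), 47) = Mul(Add(-47, Mul(2, -1)), 47) = Mul(Add(-47, -2), 47) = Mul(-49, 47) = -2303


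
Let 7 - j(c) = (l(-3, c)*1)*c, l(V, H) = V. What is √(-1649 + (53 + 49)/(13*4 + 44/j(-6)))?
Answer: 5*I*√1054/4 ≈ 40.582*I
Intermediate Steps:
j(c) = 7 + 3*c (j(c) = 7 - (-3*1)*c = 7 - (-3)*c = 7 + 3*c)
√(-1649 + (53 + 49)/(13*4 + 44/j(-6))) = √(-1649 + (53 + 49)/(13*4 + 44/(7 + 3*(-6)))) = √(-1649 + 102/(52 + 44/(7 - 18))) = √(-1649 + 102/(52 + 44/(-11))) = √(-1649 + 102/(52 + 44*(-1/11))) = √(-1649 + 102/(52 - 4)) = √(-1649 + 102/48) = √(-1649 + (1/48)*102) = √(-1649 + 17/8) = √(-13175/8) = 5*I*√1054/4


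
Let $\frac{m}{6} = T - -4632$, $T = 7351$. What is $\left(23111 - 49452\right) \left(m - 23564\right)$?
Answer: $-1273165894$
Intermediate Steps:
$m = 71898$ ($m = 6 \left(7351 - -4632\right) = 6 \left(7351 + 4632\right) = 6 \cdot 11983 = 71898$)
$\left(23111 - 49452\right) \left(m - 23564\right) = \left(23111 - 49452\right) \left(71898 - 23564\right) = \left(-26341\right) 48334 = -1273165894$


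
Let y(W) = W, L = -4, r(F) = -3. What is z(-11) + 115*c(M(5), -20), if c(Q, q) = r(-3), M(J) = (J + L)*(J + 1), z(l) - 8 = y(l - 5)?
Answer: -353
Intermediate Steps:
z(l) = 3 + l (z(l) = 8 + (l - 5) = 8 + (-5 + l) = 3 + l)
M(J) = (1 + J)*(-4 + J) (M(J) = (J - 4)*(J + 1) = (-4 + J)*(1 + J) = (1 + J)*(-4 + J))
c(Q, q) = -3
z(-11) + 115*c(M(5), -20) = (3 - 11) + 115*(-3) = -8 - 345 = -353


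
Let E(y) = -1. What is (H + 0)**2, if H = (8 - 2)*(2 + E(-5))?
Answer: 36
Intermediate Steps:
H = 6 (H = (8 - 2)*(2 - 1) = 6*1 = 6)
(H + 0)**2 = (6 + 0)**2 = 6**2 = 36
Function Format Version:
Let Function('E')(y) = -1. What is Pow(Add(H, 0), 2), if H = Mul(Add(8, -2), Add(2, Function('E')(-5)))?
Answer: 36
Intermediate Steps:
H = 6 (H = Mul(Add(8, -2), Add(2, -1)) = Mul(6, 1) = 6)
Pow(Add(H, 0), 2) = Pow(Add(6, 0), 2) = Pow(6, 2) = 36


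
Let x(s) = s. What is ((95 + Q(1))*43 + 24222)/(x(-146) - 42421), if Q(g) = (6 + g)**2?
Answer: -10138/14189 ≈ -0.71450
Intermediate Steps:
((95 + Q(1))*43 + 24222)/(x(-146) - 42421) = ((95 + (6 + 1)**2)*43 + 24222)/(-146 - 42421) = ((95 + 7**2)*43 + 24222)/(-42567) = ((95 + 49)*43 + 24222)*(-1/42567) = (144*43 + 24222)*(-1/42567) = (6192 + 24222)*(-1/42567) = 30414*(-1/42567) = -10138/14189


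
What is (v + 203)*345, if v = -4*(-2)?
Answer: 72795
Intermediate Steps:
v = 8
(v + 203)*345 = (8 + 203)*345 = 211*345 = 72795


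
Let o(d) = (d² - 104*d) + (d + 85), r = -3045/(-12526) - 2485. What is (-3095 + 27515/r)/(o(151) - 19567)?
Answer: 19334726813/76154362242 ≈ 0.25389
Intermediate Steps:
r = -31124065/12526 (r = -3045*(-1/12526) - 2485 = 3045/12526 - 2485 = -31124065/12526 ≈ -2484.8)
o(d) = 85 + d² - 103*d (o(d) = (d² - 104*d) + (85 + d) = 85 + d² - 103*d)
(-3095 + 27515/r)/(o(151) - 19567) = (-3095 + 27515/(-31124065/12526))/((85 + 151² - 103*151) - 19567) = (-3095 + 27515*(-12526/31124065))/((85 + 22801 - 15553) - 19567) = (-3095 - 68930578/6224813)/(7333 - 19567) = -19334726813/6224813/(-12234) = -19334726813/6224813*(-1/12234) = 19334726813/76154362242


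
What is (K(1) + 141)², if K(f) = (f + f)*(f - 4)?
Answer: 18225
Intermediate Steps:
K(f) = 2*f*(-4 + f) (K(f) = (2*f)*(-4 + f) = 2*f*(-4 + f))
(K(1) + 141)² = (2*1*(-4 + 1) + 141)² = (2*1*(-3) + 141)² = (-6 + 141)² = 135² = 18225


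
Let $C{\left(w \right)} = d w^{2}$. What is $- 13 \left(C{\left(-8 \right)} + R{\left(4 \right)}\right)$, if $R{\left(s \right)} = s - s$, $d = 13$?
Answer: $-10816$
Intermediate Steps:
$C{\left(w \right)} = 13 w^{2}$
$R{\left(s \right)} = 0$
$- 13 \left(C{\left(-8 \right)} + R{\left(4 \right)}\right) = - 13 \left(13 \left(-8\right)^{2} + 0\right) = - 13 \left(13 \cdot 64 + 0\right) = - 13 \left(832 + 0\right) = \left(-13\right) 832 = -10816$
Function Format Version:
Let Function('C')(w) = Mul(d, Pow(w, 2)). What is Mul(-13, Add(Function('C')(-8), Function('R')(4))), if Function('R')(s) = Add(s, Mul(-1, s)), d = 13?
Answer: -10816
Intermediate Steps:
Function('C')(w) = Mul(13, Pow(w, 2))
Function('R')(s) = 0
Mul(-13, Add(Function('C')(-8), Function('R')(4))) = Mul(-13, Add(Mul(13, Pow(-8, 2)), 0)) = Mul(-13, Add(Mul(13, 64), 0)) = Mul(-13, Add(832, 0)) = Mul(-13, 832) = -10816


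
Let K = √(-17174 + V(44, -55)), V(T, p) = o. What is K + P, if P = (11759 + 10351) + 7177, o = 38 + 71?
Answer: 29287 + I*√17065 ≈ 29287.0 + 130.63*I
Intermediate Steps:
o = 109
V(T, p) = 109
K = I*√17065 (K = √(-17174 + 109) = √(-17065) = I*√17065 ≈ 130.63*I)
P = 29287 (P = 22110 + 7177 = 29287)
K + P = I*√17065 + 29287 = 29287 + I*√17065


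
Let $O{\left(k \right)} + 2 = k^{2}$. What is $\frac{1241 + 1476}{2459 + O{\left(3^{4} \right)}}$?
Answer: $\frac{2717}{9018} \approx 0.30129$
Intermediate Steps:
$O{\left(k \right)} = -2 + k^{2}$
$\frac{1241 + 1476}{2459 + O{\left(3^{4} \right)}} = \frac{1241 + 1476}{2459 - \left(2 - \left(3^{4}\right)^{2}\right)} = \frac{2717}{2459 - \left(2 - 81^{2}\right)} = \frac{2717}{2459 + \left(-2 + 6561\right)} = \frac{2717}{2459 + 6559} = \frac{2717}{9018}$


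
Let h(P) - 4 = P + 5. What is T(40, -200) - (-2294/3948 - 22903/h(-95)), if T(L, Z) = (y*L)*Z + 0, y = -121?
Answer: 41071610030/42441 ≈ 9.6773e+5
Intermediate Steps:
T(L, Z) = -121*L*Z (T(L, Z) = (-121*L)*Z + 0 = -121*L*Z + 0 = -121*L*Z)
h(P) = 9 + P (h(P) = 4 + (P + 5) = 4 + (5 + P) = 9 + P)
T(40, -200) - (-2294/3948 - 22903/h(-95)) = -121*40*(-200) - (-2294/3948 - 22903/(9 - 95)) = 968000 - (-2294*1/3948 - 22903/(-86)) = 968000 - (-1147/1974 - 22903*(-1/86)) = 968000 - (-1147/1974 + 22903/86) = 968000 - 1*11277970/42441 = 968000 - 11277970/42441 = 41071610030/42441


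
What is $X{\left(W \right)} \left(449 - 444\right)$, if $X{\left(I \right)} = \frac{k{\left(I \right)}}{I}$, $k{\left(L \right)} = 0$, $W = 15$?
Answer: $0$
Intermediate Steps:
$X{\left(I \right)} = 0$ ($X{\left(I \right)} = \frac{0}{I} = 0$)
$X{\left(W \right)} \left(449 - 444\right) = 0 \left(449 - 444\right) = 0 \cdot 5 = 0$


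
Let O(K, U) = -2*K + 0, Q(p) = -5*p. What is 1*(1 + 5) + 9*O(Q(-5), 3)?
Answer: -444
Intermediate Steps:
O(K, U) = -2*K
1*(1 + 5) + 9*O(Q(-5), 3) = 1*(1 + 5) + 9*(-(-10)*(-5)) = 1*6 + 9*(-2*25) = 6 + 9*(-50) = 6 - 450 = -444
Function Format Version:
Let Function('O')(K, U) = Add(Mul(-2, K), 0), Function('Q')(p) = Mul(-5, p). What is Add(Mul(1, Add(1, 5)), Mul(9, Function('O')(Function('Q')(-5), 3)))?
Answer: -444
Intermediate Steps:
Function('O')(K, U) = Mul(-2, K)
Add(Mul(1, Add(1, 5)), Mul(9, Function('O')(Function('Q')(-5), 3))) = Add(Mul(1, Add(1, 5)), Mul(9, Mul(-2, Mul(-5, -5)))) = Add(Mul(1, 6), Mul(9, Mul(-2, 25))) = Add(6, Mul(9, -50)) = Add(6, -450) = -444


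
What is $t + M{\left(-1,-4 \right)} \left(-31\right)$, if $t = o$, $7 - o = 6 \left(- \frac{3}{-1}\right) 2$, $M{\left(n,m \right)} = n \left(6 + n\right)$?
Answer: $126$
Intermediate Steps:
$o = -29$ ($o = 7 - 6 \left(- \frac{3}{-1}\right) 2 = 7 - 6 \left(\left(-3\right) \left(-1\right)\right) 2 = 7 - 6 \cdot 3 \cdot 2 = 7 - 18 \cdot 2 = 7 - 36 = -29$)
$t = -29$
$t + M{\left(-1,-4 \right)} \left(-31\right) = -29 + - (6 - 1) \left(-31\right) = -29 + \left(-1\right) 5 \left(-31\right) = -29 - -155 = -29 + 155 = 126$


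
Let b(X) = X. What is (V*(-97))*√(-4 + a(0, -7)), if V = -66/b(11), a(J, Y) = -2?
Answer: 582*I*√6 ≈ 1425.6*I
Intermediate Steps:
V = -6 (V = -66/11 = -66*1/11 = -6)
(V*(-97))*√(-4 + a(0, -7)) = (-6*(-97))*√(-4 - 2) = 582*√(-6) = 582*(I*√6) = 582*I*√6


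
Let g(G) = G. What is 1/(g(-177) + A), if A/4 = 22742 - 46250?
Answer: -1/94209 ≈ -1.0615e-5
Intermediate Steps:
A = -94032 (A = 4*(22742 - 46250) = 4*(-23508) = -94032)
1/(g(-177) + A) = 1/(-177 - 94032) = 1/(-94209) = -1/94209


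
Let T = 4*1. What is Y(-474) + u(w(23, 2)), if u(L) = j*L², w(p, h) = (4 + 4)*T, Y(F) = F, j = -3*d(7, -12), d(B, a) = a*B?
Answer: 257574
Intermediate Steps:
d(B, a) = B*a
T = 4
j = 252 (j = -21*(-12) = -3*(-84) = 252)
w(p, h) = 32 (w(p, h) = (4 + 4)*4 = 8*4 = 32)
u(L) = 252*L²
Y(-474) + u(w(23, 2)) = -474 + 252*32² = -474 + 252*1024 = -474 + 258048 = 257574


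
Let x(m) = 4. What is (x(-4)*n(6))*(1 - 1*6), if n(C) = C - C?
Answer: 0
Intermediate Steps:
n(C) = 0
(x(-4)*n(6))*(1 - 1*6) = (4*0)*(1 - 1*6) = 0*(1 - 6) = 0*(-5) = 0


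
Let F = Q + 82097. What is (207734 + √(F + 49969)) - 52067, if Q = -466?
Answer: 155667 + 20*√329 ≈ 1.5603e+5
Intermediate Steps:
F = 81631 (F = -466 + 82097 = 81631)
(207734 + √(F + 49969)) - 52067 = (207734 + √(81631 + 49969)) - 52067 = (207734 + √131600) - 52067 = (207734 + 20*√329) - 52067 = 155667 + 20*√329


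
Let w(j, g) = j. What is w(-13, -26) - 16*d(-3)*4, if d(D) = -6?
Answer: 371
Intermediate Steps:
w(-13, -26) - 16*d(-3)*4 = -13 - 16*(-6)*4 = -13 - (-96)*4 = -13 - 1*(-384) = -13 + 384 = 371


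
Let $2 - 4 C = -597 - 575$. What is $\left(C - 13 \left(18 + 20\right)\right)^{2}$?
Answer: $\frac{160801}{4} \approx 40200.0$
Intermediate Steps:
$C = \frac{587}{2}$ ($C = \frac{1}{2} - \frac{-597 - 575}{4} = \frac{1}{2} - -293 = \frac{1}{2} + 293 = \frac{587}{2} \approx 293.5$)
$\left(C - 13 \left(18 + 20\right)\right)^{2} = \left(\frac{587}{2} - 13 \left(18 + 20\right)\right)^{2} = \left(\frac{587}{2} - 494\right)^{2} = \left(- \frac{401}{2}\right)^{2} = \frac{160801}{4}$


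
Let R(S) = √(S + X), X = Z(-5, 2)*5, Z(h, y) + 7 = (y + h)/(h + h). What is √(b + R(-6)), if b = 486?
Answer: √(1944 + 2*I*√158)/2 ≈ 22.046 + 0.14254*I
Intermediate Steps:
Z(h, y) = -7 + (h + y)/(2*h) (Z(h, y) = -7 + (y + h)/(h + h) = -7 + (h + y)/((2*h)) = -7 + (h + y)*(1/(2*h)) = -7 + (h + y)/(2*h))
X = -67/2 (X = ((½)*(2 - 13*(-5))/(-5))*5 = ((½)*(-⅕)*(2 + 65))*5 = ((½)*(-⅕)*67)*5 = -67/10*5 = -67/2 ≈ -33.500)
R(S) = √(-67/2 + S) (R(S) = √(S - 67/2) = √(-67/2 + S))
√(b + R(-6)) = √(486 + √(-134 + 4*(-6))/2) = √(486 + √(-134 - 24)/2) = √(486 + √(-158)/2) = √(486 + (I*√158)/2) = √(486 + I*√158/2)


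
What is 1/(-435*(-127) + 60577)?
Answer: 1/115822 ≈ 8.6339e-6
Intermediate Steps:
1/(-435*(-127) + 60577) = 1/(55245 + 60577) = 1/115822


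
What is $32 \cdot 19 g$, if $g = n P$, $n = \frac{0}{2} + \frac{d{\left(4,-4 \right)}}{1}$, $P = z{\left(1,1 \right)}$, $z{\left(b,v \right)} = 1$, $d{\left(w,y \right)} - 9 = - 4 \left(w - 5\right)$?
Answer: $7904$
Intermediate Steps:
$d{\left(w,y \right)} = 29 - 4 w$ ($d{\left(w,y \right)} = 9 - 4 \left(w - 5\right) = 9 - 4 \left(-5 + w\right) = 9 - \left(-20 + 4 w\right) = 29 - 4 w$)
$P = 1$
$n = 13$ ($n = \frac{0}{2} + \frac{29 - 16}{1} = 0 \cdot \frac{1}{2} + \left(29 - 16\right) 1 = 0 + 13 \cdot 1 = 0 + 13 = 13$)
$g = 13$ ($g = 13 \cdot 1 = 13$)
$32 \cdot 19 g = 32 \cdot 19 \cdot 13 = 608 \cdot 13 = 7904$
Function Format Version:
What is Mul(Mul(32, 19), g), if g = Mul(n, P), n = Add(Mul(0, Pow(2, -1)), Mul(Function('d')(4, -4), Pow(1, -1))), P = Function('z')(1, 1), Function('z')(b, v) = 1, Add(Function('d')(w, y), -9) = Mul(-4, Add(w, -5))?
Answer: 7904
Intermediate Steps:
Function('d')(w, y) = Add(29, Mul(-4, w)) (Function('d')(w, y) = Add(9, Mul(-4, Add(w, -5))) = Add(9, Mul(-4, Add(-5, w))) = Add(9, Add(20, Mul(-4, w))) = Add(29, Mul(-4, w)))
P = 1
n = 13 (n = Add(Mul(0, Pow(2, -1)), Mul(Add(29, Mul(-4, 4)), Pow(1, -1))) = Add(Mul(0, Rational(1, 2)), Mul(Add(29, -16), 1)) = Add(0, Mul(13, 1)) = Add(0, 13) = 13)
g = 13 (g = Mul(13, 1) = 13)
Mul(Mul(32, 19), g) = Mul(Mul(32, 19), 13) = Mul(608, 13) = 7904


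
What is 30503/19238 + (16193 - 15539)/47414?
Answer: 729425447/456075266 ≈ 1.5994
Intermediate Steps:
30503/19238 + (16193 - 15539)/47414 = 30503*(1/19238) + 654*(1/47414) = 30503/19238 + 327/23707 = 729425447/456075266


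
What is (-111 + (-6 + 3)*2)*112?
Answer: -13104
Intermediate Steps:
(-111 + (-6 + 3)*2)*112 = (-111 - 3*2)*112 = (-111 - 6)*112 = -117*112 = -13104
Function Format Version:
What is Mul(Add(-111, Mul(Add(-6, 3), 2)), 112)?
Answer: -13104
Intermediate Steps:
Mul(Add(-111, Mul(Add(-6, 3), 2)), 112) = Mul(Add(-111, Mul(-3, 2)), 112) = Mul(Add(-111, -6), 112) = Mul(-117, 112) = -13104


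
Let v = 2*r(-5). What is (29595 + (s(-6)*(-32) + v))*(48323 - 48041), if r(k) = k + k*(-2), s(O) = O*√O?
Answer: 8348610 + 54144*I*√6 ≈ 8.3486e+6 + 1.3263e+5*I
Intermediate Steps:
s(O) = O^(3/2)
r(k) = -k (r(k) = k - 2*k = -k)
v = 10 (v = 2*(-1*(-5)) = 2*5 = 10)
(29595 + (s(-6)*(-32) + v))*(48323 - 48041) = (29595 + ((-6)^(3/2)*(-32) + 10))*(48323 - 48041) = (29595 + (-6*I*√6*(-32) + 10))*282 = (29595 + (192*I*√6 + 10))*282 = (29595 + (10 + 192*I*√6))*282 = (29605 + 192*I*√6)*282 = 8348610 + 54144*I*√6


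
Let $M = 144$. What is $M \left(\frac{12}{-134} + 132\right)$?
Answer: $\frac{1272672}{67} \approx 18995.0$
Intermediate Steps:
$M \left(\frac{12}{-134} + 132\right) = 144 \left(\frac{12}{-134} + 132\right) = 144 \left(12 \left(- \frac{1}{134}\right) + 132\right) = 144 \left(- \frac{6}{67} + 132\right) = 144 \cdot \frac{8838}{67} = \frac{1272672}{67}$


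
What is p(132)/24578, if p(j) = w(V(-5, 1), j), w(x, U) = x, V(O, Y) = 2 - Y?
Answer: 1/24578 ≈ 4.0687e-5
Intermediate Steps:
p(j) = 1 (p(j) = 2 - 1*1 = 2 - 1 = 1)
p(132)/24578 = 1/24578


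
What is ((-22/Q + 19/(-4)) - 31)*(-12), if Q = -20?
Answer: 2079/5 ≈ 415.80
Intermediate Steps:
((-22/Q + 19/(-4)) - 31)*(-12) = ((-22/(-20) + 19/(-4)) - 31)*(-12) = ((-22*(-1/20) + 19*(-¼)) - 31)*(-12) = ((11/10 - 19/4) - 31)*(-12) = (-73/20 - 31)*(-12) = -693/20*(-12) = 2079/5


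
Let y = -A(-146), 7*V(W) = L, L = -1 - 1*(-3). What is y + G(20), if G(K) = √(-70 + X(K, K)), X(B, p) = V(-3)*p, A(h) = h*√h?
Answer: I*(15*√14 + 1022*√146)/7 ≈ 1772.1*I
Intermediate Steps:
L = 2 (L = -1 + 3 = 2)
V(W) = 2/7 (V(W) = (⅐)*2 = 2/7)
A(h) = h^(3/2)
y = 146*I*√146 (y = -(-146)^(3/2) = -(-146)*I*√146 = 146*I*√146 ≈ 1764.1*I)
X(B, p) = 2*p/7
G(K) = √(-70 + 2*K/7)
y + G(20) = 146*I*√146 + √(-3430 + 14*20)/7 = 146*I*√146 + √(-3430 + 280)/7 = 146*I*√146 + √(-3150)/7 = 146*I*√146 + (15*I*√14)/7 = 146*I*√146 + 15*I*√14/7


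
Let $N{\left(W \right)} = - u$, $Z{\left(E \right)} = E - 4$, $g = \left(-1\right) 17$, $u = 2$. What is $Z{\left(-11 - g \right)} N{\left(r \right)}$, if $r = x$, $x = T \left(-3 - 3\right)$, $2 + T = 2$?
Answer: $-4$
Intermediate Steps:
$T = 0$ ($T = -2 + 2 = 0$)
$x = 0$ ($x = 0 \left(-3 - 3\right) = 0 \left(-6\right) = 0$)
$r = 0$
$g = -17$
$Z{\left(E \right)} = -4 + E$
$N{\left(W \right)} = -2$ ($N{\left(W \right)} = \left(-1\right) 2 = -2$)
$Z{\left(-11 - g \right)} N{\left(r \right)} = \left(-4 - -6\right) \left(-2\right) = \left(-4 + \left(-11 + 17\right)\right) \left(-2\right) = \left(-4 + 6\right) \left(-2\right) = 2 \left(-2\right) = -4$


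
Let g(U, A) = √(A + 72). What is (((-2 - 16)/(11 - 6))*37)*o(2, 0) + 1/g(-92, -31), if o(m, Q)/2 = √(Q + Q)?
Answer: √41/41 ≈ 0.15617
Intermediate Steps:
g(U, A) = √(72 + A)
o(m, Q) = 2*√2*√Q (o(m, Q) = 2*√(Q + Q) = 2*√(2*Q) = 2*(√2*√Q) = 2*√2*√Q)
(((-2 - 16)/(11 - 6))*37)*o(2, 0) + 1/g(-92, -31) = (((-2 - 16)/(11 - 6))*37)*(2*√2*√0) + 1/(√(72 - 31)) = (-18/5*37)*(2*√2*0) + 1/(√41) = (-18*⅕*37)*0 + √41/41 = -18/5*37*0 + √41/41 = -666/5*0 + √41/41 = 0 + √41/41 = √41/41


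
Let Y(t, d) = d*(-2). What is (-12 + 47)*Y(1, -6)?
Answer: 420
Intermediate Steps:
Y(t, d) = -2*d
(-12 + 47)*Y(1, -6) = (-12 + 47)*(-2*(-6)) = 35*12 = 420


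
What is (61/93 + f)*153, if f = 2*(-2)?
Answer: -15861/31 ≈ -511.65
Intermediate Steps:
f = -4
(61/93 + f)*153 = (61/93 - 4)*153 = -311/93*153 = -15861/31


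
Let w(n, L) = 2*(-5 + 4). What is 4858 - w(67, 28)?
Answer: 4860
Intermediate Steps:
w(n, L) = -2 (w(n, L) = 2*(-1) = -2)
4858 - w(67, 28) = 4858 - 1*(-2) = 4858 + 2 = 4860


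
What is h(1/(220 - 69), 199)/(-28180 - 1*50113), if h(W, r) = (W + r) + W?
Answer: -30051/11822243 ≈ -0.0025419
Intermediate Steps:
h(W, r) = r + 2*W
h(1/(220 - 69), 199)/(-28180 - 1*50113) = (199 + 2/(220 - 69))/(-28180 - 1*50113) = (199 + 2/151)/(-28180 - 50113) = (199 + 2*(1/151))/(-78293) = (199 + 2/151)*(-1/78293) = (30051/151)*(-1/78293) = -30051/11822243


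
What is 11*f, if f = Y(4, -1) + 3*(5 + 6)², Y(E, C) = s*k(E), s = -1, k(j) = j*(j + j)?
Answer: 3641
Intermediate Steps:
k(j) = 2*j² (k(j) = j*(2*j) = 2*j²)
Y(E, C) = -2*E²
f = 331 (f = -2*4² + 3*(5 + 6)² = -2*16 + 3*11² = -32 + 3*121 = -32 + 363 = 331)
11*f = 11*331 = 3641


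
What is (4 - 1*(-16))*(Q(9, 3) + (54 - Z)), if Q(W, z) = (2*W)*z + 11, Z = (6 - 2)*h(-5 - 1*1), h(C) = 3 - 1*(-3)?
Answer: 1900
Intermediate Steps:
h(C) = 6 (h(C) = 3 + 3 = 6)
Z = 24 (Z = (6 - 2)*6 = 4*6 = 24)
Q(W, z) = 11 + 2*W*z (Q(W, z) = 2*W*z + 11 = 11 + 2*W*z)
(4 - 1*(-16))*(Q(9, 3) + (54 - Z)) = (4 - 1*(-16))*((11 + 2*9*3) + (54 - 1*24)) = (4 + 16)*((11 + 54) + (54 - 24)) = 20*(65 + 30) = 20*95 = 1900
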